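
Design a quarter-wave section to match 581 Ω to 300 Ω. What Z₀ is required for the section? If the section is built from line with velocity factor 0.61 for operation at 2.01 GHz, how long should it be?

Z_qwt ≈ 417 Ω; length ≈ 2.28 cm

Z_qwt = √(Z_0·R_L) = √(300 × 581) = √174300
λ = 0.61·c/f = 0.091 m, so l = λ/4 = 0.0228 m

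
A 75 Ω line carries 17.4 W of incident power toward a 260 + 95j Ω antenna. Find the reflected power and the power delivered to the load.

P_reflected ≈ 6.21 W; P_delivered ≈ 11.2 W

|Γ| = |(185 + j95)/(335 + j95)| = 0.597
|Γ|² = 0.357
P_refl = |Γ|²·P_inc = 6.21 W, P_del = (1 − |Γ|²)·P_inc = 11.2 W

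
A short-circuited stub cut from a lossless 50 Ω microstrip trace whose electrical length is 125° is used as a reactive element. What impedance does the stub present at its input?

Z_in ≈ −j71.4 Ω

tan(βl) = -1.43
For a short-circuited stub, Z_in = jZ_0·tan(βl)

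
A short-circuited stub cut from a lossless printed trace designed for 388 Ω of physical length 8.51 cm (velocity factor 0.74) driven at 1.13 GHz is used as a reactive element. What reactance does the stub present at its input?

λ = v/f = 0.74·c / 1.13 GHz = 0.196 m
βl = 2π·l/λ = 2π × 0.433 = 156°
tan(βl) = -0.446
For a short-circuited stub, Z_in = jZ_0·tan(βl)

X_in ≈ -173 Ω (capacitive)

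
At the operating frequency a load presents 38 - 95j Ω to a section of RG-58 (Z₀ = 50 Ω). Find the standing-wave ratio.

VSWR ≈ 6.68

Γ = (Z_L − Z_0)/(Z_L + Z_0) = (-12 − j95)/(88 − j95)
|Γ| = 95.8/129 = 0.739
VSWR = (1 + |Γ|)/(1 − |Γ|) = 1.74/0.261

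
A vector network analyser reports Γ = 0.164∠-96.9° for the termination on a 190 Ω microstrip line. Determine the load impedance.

Z_L ≈ 173 − j58 Ω

Z_L = Z_0·(1 + Γ)/(1 − Γ) = 190·(0.98 − j0.163)/(1.02 + j0.163)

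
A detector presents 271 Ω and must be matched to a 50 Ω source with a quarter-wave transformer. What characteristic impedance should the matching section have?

Z_qwt = √(Z_0·R_L) = √(50 × 271) = √13550

Z_qwt ≈ 116 Ω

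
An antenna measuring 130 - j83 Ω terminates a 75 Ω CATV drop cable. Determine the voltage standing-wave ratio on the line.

Γ = (Z_L − Z_0)/(Z_L + Z_0) = (55 − j83)/(205 − j83)
|Γ| = 99.6/221 = 0.45
VSWR = (1 + |Γ|)/(1 − |Γ|) = 1.45/0.55

VSWR ≈ 2.64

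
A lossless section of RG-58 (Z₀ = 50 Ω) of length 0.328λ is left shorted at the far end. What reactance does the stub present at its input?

X_in ≈ -93.7 Ω (capacitive)

βl = 2π × 0.328 = 118°
tan(βl) = -1.87
For a shorted stub, Z_in = jZ_0·tan(βl)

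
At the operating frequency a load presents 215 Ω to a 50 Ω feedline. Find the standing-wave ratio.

Γ = (215 − 50)/(215 + 50) = 0.623
VSWR = (1 + 0.623)/(1 − 0.623)

VSWR ≈ 4.3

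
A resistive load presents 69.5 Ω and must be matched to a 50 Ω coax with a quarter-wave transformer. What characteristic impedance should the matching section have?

Z_qwt = √(Z_0·R_L) = √(50 × 69.5) = √3475

Z_qwt ≈ 58.9 Ω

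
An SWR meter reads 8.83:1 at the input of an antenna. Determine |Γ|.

|Γ| = (S − 1)/(S + 1) = (8.83 − 1)/(8.83 + 1) = 7.83/9.83

|Γ| ≈ 0.797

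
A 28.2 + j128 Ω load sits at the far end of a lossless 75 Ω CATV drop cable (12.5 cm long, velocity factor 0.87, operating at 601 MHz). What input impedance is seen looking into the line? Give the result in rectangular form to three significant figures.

Z_in ≈ 7.58 − j21.1 Ω

λ = v/f = 0.87·c / 601 MHz = 0.434 m
βl = 2π·l/λ = 2π × 0.288 = 104°
tan(βl) = tan(104°) = -4.13
Z_in = Z_0·(Z_L + jZ_0·tanβl)/(Z_0 + jZ_L·tanβl)
     = 75·(28.2 − j182)/(603 − j116)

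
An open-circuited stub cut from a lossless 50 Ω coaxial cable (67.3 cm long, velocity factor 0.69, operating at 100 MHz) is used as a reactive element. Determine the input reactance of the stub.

X_in ≈ 25.5 Ω (inductive)

λ = v/f = 0.69·c / 100 MHz = 2.07 m
βl = 2π·l/λ = 2π × 0.325 = 117°
tan(βl) = -1.96
For an open-circuited stub, Z_in = −jZ_0·cot(βl) = −jZ_0/tan(βl)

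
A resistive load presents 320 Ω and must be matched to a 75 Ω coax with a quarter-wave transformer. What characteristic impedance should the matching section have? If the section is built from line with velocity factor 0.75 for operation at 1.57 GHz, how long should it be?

Z_qwt ≈ 155 Ω; length ≈ 3.58 cm

Z_qwt = √(Z_0·R_L) = √(75 × 320) = √24000
λ = 0.75·c/f = 0.143 m, so l = λ/4 = 0.0358 m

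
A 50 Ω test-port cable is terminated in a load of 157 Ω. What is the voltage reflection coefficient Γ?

Γ = 0.517

Γ = (Z_L − Z_0)/(Z_L + Z_0) = (157 − 50)/(157 + 50) = 107/207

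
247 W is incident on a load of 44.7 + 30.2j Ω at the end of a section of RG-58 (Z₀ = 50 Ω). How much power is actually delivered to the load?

|Γ| = |(-5.3 + j30.2)/(94.7 + j30.2)| = 0.308
|Γ|² = 0.0952
P_refl = |Γ|²·P_inc = 23.5 W, P_del = (1 − |Γ|²)·P_inc = 223 W

P_delivered ≈ 223 W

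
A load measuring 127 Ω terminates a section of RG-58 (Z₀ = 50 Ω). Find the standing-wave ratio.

Γ = (127 − 50)/(127 + 50) = 0.435
VSWR = (1 + 0.435)/(1 − 0.435)

VSWR ≈ 2.54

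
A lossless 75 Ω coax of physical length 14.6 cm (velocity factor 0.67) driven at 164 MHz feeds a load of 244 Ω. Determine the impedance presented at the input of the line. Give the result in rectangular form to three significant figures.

λ = v/f = 0.67·c / 164 MHz = 1.23 m
βl = 2π·l/λ = 2π × 0.119 = 42.9°
tan(βl) = tan(42.9°) = 0.929
Z_in = Z_0·(Z_L + jZ_0·tanβl)/(Z_0 + jZ_L·tanβl)
     = 75·(244 + j69.7)/(75 + j227)

Z_in ≈ 44.9 − j65.9 Ω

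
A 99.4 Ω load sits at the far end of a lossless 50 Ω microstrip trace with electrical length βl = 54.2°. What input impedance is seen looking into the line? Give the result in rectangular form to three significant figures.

tan(βl) = tan(54.2°) = 1.39
Z_in = Z_0·(Z_L + jZ_0·tanβl)/(Z_0 + jZ_L·tanβl)
     = 50·(99.4 + j69.3)/(50 + j138)

Z_in ≈ 33.8 − j23.8 Ω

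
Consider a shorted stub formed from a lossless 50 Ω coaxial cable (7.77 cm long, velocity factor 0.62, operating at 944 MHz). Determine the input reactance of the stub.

X_in ≈ -39.1 Ω (capacitive)

λ = v/f = 0.62·c / 944 MHz = 0.197 m
βl = 2π·l/λ = 2π × 0.394 = 142°
tan(βl) = -0.782
For a shorted stub, Z_in = jZ_0·tan(βl)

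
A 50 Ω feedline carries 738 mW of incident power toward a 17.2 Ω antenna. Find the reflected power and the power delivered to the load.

Γ = (17.2 − 50)/(17.2 + 50) = -0.488
|Γ|² = 0.238
P_refl = |Γ|²·P_inc = 176 mW, P_del = (1 − |Γ|²)·P_inc = 562 mW

P_reflected ≈ 176 mW; P_delivered ≈ 562 mW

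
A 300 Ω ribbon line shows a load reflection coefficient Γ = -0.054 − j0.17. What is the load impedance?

Z_L = Z_0·(1 + Γ)/(1 − Γ) = 300·(0.946 − j0.17)/(1.05 + j0.17)

Z_L ≈ 255 − j89.5 Ω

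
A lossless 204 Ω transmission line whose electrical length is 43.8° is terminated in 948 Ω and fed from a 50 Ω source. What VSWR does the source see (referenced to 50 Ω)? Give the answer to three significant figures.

tan(βl) = 0.959
Z_in = Z_0·(Z_L + jZ_0·tanβl)/(Z_0 + jZ_L·tanβl) = 87.2 − j193 Ω
Γ_s = (Z_in − Z_s)/(Z_in + Z_s) = (37.2 − j193)/(137 − j193), |Γ_s| = 0.83
VSWR = (1 + |Γ_s|)/(1 − |Γ_s|)

VSWR ≈ 10.8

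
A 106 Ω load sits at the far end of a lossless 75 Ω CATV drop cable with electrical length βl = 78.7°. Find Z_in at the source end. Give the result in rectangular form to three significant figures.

Z_in ≈ 54.1 − j7.34 Ω

tan(βl) = tan(78.7°) = 5
Z_in = Z_0·(Z_L + jZ_0·tanβl)/(Z_0 + jZ_L·tanβl)
     = 75·(106 + j375)/(75 + j530)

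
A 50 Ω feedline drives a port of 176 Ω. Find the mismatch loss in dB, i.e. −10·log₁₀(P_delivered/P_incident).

Γ = (176 − 50)/(176 + 50) = 0.558
|Γ|² = 0.311, so P_del/P_inc = 1 − |Γ|² = 0.689
ML = −10·log₁₀(1 − |Γ|²)

mismatch loss ≈ 1.62 dB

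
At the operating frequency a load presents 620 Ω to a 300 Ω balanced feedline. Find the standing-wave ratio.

VSWR ≈ 2.07

Γ = (620 − 300)/(620 + 300) = 0.348
VSWR = (1 + 0.348)/(1 − 0.348)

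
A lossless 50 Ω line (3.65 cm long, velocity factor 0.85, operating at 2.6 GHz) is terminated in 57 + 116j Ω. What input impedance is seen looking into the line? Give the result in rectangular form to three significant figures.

λ = v/f = 0.85·c / 2.6 GHz = 0.0981 m
βl = 2π·l/λ = 2π × 0.372 = 134°
tan(βl) = tan(134°) = -1.04
Z_in = Z_0·(Z_L + jZ_0·tanβl)/(Z_0 + jZ_L·tanβl)
     = 50·(57 + j64.2)/(170 − j59.1)

Z_in ≈ 9.1 + j22 Ω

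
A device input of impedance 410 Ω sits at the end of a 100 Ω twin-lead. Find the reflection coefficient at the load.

Γ = 0.608

Γ = (Z_L − Z_0)/(Z_L + Z_0) = (410 − 100)/(410 + 100) = 310/510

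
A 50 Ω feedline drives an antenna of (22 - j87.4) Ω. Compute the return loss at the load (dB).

RL ≈ 1.83 dB

Γ = (-28 − j87.4)/(72 − j87.4), |Γ| = 0.81
RL = −20·log₁₀|Γ| = −20·log₁₀(0.81)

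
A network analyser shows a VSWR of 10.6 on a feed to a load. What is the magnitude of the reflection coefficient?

|Γ| ≈ 0.828

|Γ| = (S − 1)/(S + 1) = (10.6 − 1)/(10.6 + 1) = 9.6/11.6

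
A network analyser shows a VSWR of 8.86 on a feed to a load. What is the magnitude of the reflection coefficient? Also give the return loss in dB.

|Γ| = (S − 1)/(S + 1) = (8.86 − 1)/(8.86 + 1) = 7.86/9.86
RL = −20·log₁₀|Γ| = −20·log₁₀(0.797)

|Γ| ≈ 0.797; return loss ≈ 1.97 dB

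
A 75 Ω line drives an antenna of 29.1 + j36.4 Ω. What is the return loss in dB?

Γ = (-45.9 + j36.4)/(104.1 + j36.4), |Γ| = 0.531
RL = −20·log₁₀|Γ| = −20·log₁₀(0.531)

RL ≈ 5.49 dB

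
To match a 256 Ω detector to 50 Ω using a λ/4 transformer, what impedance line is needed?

Z_qwt = √(Z_0·R_L) = √(50 × 256) = √12800

Z_qwt ≈ 113 Ω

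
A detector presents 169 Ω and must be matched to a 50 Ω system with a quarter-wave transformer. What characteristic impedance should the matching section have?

Z_qwt = √(Z_0·R_L) = √(50 × 169) = √8450

Z_qwt ≈ 91.9 Ω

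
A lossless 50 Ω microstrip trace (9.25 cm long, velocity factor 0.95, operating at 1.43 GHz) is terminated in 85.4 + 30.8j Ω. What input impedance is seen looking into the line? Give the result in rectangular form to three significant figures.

λ = v/f = 0.95·c / 1.43 GHz = 0.199 m
βl = 2π·l/λ = 2π × 0.464 = 167°
tan(βl) = tan(167°) = -0.229
Z_in = Z_0·(Z_L + jZ_0·tanβl)/(Z_0 + jZ_L·tanβl)
     = 50·(85.4 + j19.3)/(57.1 − j19.6)

Z_in ≈ 61.7 + j38.1 Ω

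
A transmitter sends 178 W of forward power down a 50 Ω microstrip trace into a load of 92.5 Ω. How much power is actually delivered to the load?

P_delivered ≈ 162 W

Γ = (92.5 − 50)/(92.5 + 50) = 0.298
|Γ|² = 0.089
P_refl = |Γ|²·P_inc = 15.8 W, P_del = (1 − |Γ|²)·P_inc = 162 W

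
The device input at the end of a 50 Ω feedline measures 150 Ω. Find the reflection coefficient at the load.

Γ = 0.5

Γ = (Z_L − Z_0)/(Z_L + Z_0) = (150 − 50)/(150 + 50) = 100/200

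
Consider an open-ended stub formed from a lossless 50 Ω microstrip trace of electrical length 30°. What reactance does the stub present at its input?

tan(βl) = 0.577
For an open-ended stub, Z_in = −jZ_0·cot(βl) = −jZ_0/tan(βl)

X_in ≈ -86.6 Ω (capacitive)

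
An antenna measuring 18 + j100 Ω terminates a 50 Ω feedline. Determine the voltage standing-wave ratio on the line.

Γ = (Z_L − Z_0)/(Z_L + Z_0) = (-32 + j100)/(68 + j100)
|Γ| = 105/121 = 0.868
VSWR = (1 + |Γ|)/(1 − |Γ|) = 1.87/0.132

VSWR ≈ 14.2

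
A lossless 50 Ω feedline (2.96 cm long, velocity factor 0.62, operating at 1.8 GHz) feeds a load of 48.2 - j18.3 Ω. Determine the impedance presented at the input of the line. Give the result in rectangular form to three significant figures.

Z_in ≈ 53.7 + j19.1 Ω

λ = v/f = 0.62·c / 1.8 GHz = 0.103 m
βl = 2π·l/λ = 2π × 0.286 = 103°
tan(βl) = tan(103°) = -4.29
Z_in = Z_0·(Z_L + jZ_0·tanβl)/(Z_0 + jZ_L·tanβl)
     = 50·(48.2 − j233)/(-28.5 − j207)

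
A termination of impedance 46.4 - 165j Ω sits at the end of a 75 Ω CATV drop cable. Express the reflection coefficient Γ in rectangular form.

Γ ≈ 0.566 − j0.59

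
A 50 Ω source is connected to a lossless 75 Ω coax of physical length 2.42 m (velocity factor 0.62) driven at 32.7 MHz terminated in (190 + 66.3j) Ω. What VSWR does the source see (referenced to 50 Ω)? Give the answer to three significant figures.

VSWR ≈ 3.6

λ = v/f = 0.62·c / 32.7 MHz = 5.69 m
βl = 2π·l/λ = 2π × 0.425 = 153°
tan(βl) = -0.506
Z_in = Z_0·(Z_L + jZ_0·tanβl)/(Z_0 + jZ_L·tanβl) = 63.9 + j76.1 Ω
Γ_s = (Z_in − Z_s)/(Z_in + Z_s) = (13.9 + j76.1)/(114 + j76.1), |Γ_s| = 0.565
VSWR = (1 + |Γ_s|)/(1 − |Γ_s|)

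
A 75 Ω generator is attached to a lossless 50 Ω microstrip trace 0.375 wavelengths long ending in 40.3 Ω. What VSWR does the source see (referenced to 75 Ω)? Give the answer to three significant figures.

VSWR ≈ 1.59

βl = 2π × 0.375 = 135°
tan(βl) = -1
Z_in = Z_0·(Z_L + jZ_0·tanβl)/(Z_0 + jZ_L·tanβl) = 48.9 − j10.6 Ω
Γ_s = (Z_in − Z_s)/(Z_in + Z_s) = (-26.1 − j10.6)/(124 − j10.6), |Γ_s| = 0.227
VSWR = (1 + |Γ_s|)/(1 − |Γ_s|)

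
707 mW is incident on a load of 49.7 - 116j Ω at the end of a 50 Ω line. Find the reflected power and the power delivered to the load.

|Γ| = |(-0.3 − j116)/(99.7 − j116)| = 0.758
|Γ|² = 0.575
P_refl = |Γ|²·P_inc = 407 mW, P_del = (1 − |Γ|²)·P_inc = 300 mW

P_reflected ≈ 407 mW; P_delivered ≈ 300 mW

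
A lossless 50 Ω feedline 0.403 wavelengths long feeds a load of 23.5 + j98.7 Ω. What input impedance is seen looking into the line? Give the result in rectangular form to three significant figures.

βl = 2π × 0.403 = 145°
tan(βl) = tan(145°) = -0.698
Z_in = Z_0·(Z_L + jZ_0·tanβl)/(Z_0 + jZ_L·tanβl)
     = 50·(23.5 + j63.8)/(119 − j16.4)

Z_in ≈ 6.07 + j27.7 Ω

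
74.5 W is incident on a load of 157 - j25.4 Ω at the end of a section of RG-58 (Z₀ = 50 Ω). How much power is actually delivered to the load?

P_delivered ≈ 53.8 W

|Γ| = |(107 − j25.4)/(207 − j25.4)| = 0.527
|Γ|² = 0.278
P_refl = |Γ|²·P_inc = 20.7 W, P_del = (1 − |Γ|²)·P_inc = 53.8 W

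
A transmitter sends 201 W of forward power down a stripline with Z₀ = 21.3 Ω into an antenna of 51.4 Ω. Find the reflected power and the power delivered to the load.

P_reflected ≈ 34.5 W; P_delivered ≈ 167 W

Γ = (51.4 − 21.3)/(51.4 + 21.3) = 0.414
|Γ|² = 0.171
P_refl = |Γ|²·P_inc = 34.5 W, P_del = (1 − |Γ|²)·P_inc = 167 W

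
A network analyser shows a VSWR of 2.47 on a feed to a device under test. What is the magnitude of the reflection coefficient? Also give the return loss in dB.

|Γ| ≈ 0.424; return loss ≈ 7.46 dB

|Γ| = (S − 1)/(S + 1) = (2.47 − 1)/(2.47 + 1) = 1.47/3.47
RL = −20·log₁₀|Γ| = −20·log₁₀(0.424)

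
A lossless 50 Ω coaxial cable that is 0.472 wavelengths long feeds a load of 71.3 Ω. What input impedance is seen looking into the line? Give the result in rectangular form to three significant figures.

Z_in ≈ 69.1 + j8.63 Ω

βl = 2π × 0.472 = 170°
tan(βl) = tan(170°) = -0.178
Z_in = Z_0·(Z_L + jZ_0·tanβl)/(Z_0 + jZ_L·tanβl)
     = 50·(71.3 − j8.89)/(50 − j12.7)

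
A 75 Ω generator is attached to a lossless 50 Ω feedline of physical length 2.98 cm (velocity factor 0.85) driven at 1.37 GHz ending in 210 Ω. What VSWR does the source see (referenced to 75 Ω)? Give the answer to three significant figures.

VSWR ≈ 5.32

λ = v/f = 0.85·c / 1.37 GHz = 0.186 m
βl = 2π·l/λ = 2π × 0.16 = 57.6°
tan(βl) = 1.58
Z_in = Z_0·(Z_L + jZ_0·tanβl)/(Z_0 + jZ_L·tanβl) = 16.3 − j29.2 Ω
Γ_s = (Z_in − Z_s)/(Z_in + Z_s) = (-58.7 − j29.2)/(91.3 − j29.2), |Γ_s| = 0.684
VSWR = (1 + |Γ_s|)/(1 − |Γ_s|)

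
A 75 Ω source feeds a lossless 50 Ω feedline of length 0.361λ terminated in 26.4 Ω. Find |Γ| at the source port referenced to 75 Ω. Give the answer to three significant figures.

βl = 2π × 0.361 = 130°
tan(βl) = -1.19
Z_in = Z_0·(Z_L + jZ_0·tanβl)/(Z_0 + jZ_L·tanβl) = 45.8 − j30.8 Ω
Γ_s = (Z_in − Z_s)/(Z_in + Z_s) = (-29.2 − j30.8)/(121 − j30.8), |Γ_s| = 0.34

|Γ| ≈ 0.34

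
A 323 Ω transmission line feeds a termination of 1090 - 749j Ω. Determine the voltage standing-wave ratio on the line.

VSWR ≈ 5.07

Γ = (Z_L − Z_0)/(Z_L + Z_0) = (767 − j749)/(1413 − j749)
|Γ| = 1070/1600 = 0.67
VSWR = (1 + |Γ|)/(1 − |Γ|) = 1.67/0.33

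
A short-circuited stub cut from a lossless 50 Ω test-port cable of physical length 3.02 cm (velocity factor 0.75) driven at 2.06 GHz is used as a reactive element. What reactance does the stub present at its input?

X_in ≈ -298 Ω (capacitive)

λ = v/f = 0.75·c / 2.06 GHz = 0.109 m
βl = 2π·l/λ = 2π × 0.276 = 99.5°
tan(βl) = -5.95
For a short-circuited stub, Z_in = jZ_0·tan(βl)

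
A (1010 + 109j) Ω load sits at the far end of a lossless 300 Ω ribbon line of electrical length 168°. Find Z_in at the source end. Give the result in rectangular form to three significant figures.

Z_in ≈ 631 + j461 Ω

tan(βl) = tan(168°) = -0.213
Z_in = Z_0·(Z_L + jZ_0·tanβl)/(Z_0 + jZ_L·tanβl)
     = 300·(1010 + j45.2)/(323 − j215)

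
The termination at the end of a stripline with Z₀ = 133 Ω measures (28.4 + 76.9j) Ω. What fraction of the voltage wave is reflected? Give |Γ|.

Γ = (Z_L − Z_0)/(Z_L + Z_0) = (-104.6 + j76.9)/(161.4 + j76.9)
|Γ| = 130/179

|Γ| ≈ 0.726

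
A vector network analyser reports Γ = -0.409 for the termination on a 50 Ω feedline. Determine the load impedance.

Z_L = Z_0·(1 + Γ)/(1 − Γ) = 50·(0.591)/(1.41)

Z_L ≈ 21 Ω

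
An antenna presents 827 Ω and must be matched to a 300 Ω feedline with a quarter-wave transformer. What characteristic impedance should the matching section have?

Z_qwt = √(Z_0·R_L) = √(300 × 827) = √248100

Z_qwt ≈ 498 Ω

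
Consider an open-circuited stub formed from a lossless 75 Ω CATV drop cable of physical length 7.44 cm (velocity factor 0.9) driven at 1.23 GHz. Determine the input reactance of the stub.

λ = v/f = 0.9·c / 1.23 GHz = 0.22 m
βl = 2π·l/λ = 2π × 0.339 = 122°
tan(βl) = -1.6
For an open-circuited stub, Z_in = −jZ_0·cot(βl) = −jZ_0/tan(βl)

X_in ≈ 46.9 Ω (inductive)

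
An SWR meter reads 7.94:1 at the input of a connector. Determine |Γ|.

|Γ| = (S − 1)/(S + 1) = (7.94 − 1)/(7.94 + 1) = 6.94/8.94

|Γ| ≈ 0.776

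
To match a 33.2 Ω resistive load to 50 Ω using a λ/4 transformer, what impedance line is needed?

Z_qwt = √(Z_0·R_L) = √(50 × 33.2) = √1660

Z_qwt ≈ 40.7 Ω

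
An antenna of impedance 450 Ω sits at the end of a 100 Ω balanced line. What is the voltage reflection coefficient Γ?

Γ = 0.636

Γ = (Z_L − Z_0)/(Z_L + Z_0) = (450 − 100)/(450 + 100) = 350/550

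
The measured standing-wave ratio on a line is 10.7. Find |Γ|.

|Γ| ≈ 0.829

|Γ| = (S − 1)/(S + 1) = (10.7 − 1)/(10.7 + 1) = 9.7/11.7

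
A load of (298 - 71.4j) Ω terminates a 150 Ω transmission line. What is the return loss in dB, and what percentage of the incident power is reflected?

Γ = (148 − j71.4)/(448 − j71.4), |Γ| = 0.362
RL = −20·log₁₀(0.362) = 8.82 dB
P_refl/P_inc = |Γ|² = 0.131

RL ≈ 8.82 dB; 13.1% of incident power reflected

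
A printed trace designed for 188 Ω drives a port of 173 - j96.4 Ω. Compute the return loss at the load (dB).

RL ≈ 11.7 dB

Γ = (-15 − j96.4)/(361 − j96.4), |Γ| = 0.261
RL = −20·log₁₀|Γ| = −20·log₁₀(0.261)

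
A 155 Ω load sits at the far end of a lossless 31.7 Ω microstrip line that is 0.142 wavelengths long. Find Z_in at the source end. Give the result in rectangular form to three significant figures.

Z_in ≈ 10.4 − j23.8 Ω

βl = 2π × 0.142 = 51.1°
tan(βl) = tan(51.1°) = 1.24
Z_in = Z_0·(Z_L + jZ_0·tanβl)/(Z_0 + jZ_L·tanβl)
     = 31.7·(155 + j39.3)/(31.7 + j192)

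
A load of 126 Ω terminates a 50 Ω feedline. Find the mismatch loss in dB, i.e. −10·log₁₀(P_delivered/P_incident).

Γ = (126 − 50)/(126 + 50) = 0.432
|Γ|² = 0.186, so P_del/P_inc = 1 − |Γ|² = 0.814
ML = −10·log₁₀(1 − |Γ|²)

mismatch loss ≈ 0.896 dB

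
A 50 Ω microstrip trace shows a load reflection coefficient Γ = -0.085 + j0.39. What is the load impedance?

Z_L ≈ 31.6 + j29.3 Ω

Z_L = Z_0·(1 + Γ)/(1 − Γ) = 50·(0.915 + j0.39)/(1.08 − j0.39)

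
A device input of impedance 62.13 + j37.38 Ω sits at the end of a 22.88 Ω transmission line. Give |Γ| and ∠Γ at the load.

Γ ≈ 0.584 ∠ 19.9°

Γ = (Z_L − Z_0)/(Z_L + Z_0) = (39.25 + j37.38)/(85.01 + j37.38)
|Γ| = 54.2/92.9 = 0.584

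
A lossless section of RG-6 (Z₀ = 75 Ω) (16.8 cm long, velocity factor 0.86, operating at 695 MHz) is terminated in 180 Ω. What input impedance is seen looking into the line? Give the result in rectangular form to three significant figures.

λ = v/f = 0.86·c / 695 MHz = 0.371 m
βl = 2π·l/λ = 2π × 0.453 = 163°
tan(βl) = tan(163°) = -0.307
Z_in = Z_0·(Z_L + jZ_0·tanβl)/(Z_0 + jZ_L·tanβl)
     = 75·(180 − j23)/(75 − j55.3)

Z_in ≈ 128 + j71.1 Ω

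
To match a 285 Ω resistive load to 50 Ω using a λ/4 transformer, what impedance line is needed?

Z_qwt ≈ 119 Ω

Z_qwt = √(Z_0·R_L) = √(50 × 285) = √14250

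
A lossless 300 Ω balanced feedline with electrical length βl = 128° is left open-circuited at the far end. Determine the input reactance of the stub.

tan(βl) = -1.28
For an open-circuited stub, Z_in = −jZ_0·cot(βl) = −jZ_0/tan(βl)

X_in ≈ 234 Ω (inductive)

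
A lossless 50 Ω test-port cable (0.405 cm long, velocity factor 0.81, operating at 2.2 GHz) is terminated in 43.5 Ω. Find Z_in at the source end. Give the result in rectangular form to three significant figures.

Z_in ≈ 44.1 + j2.74 Ω

λ = v/f = 0.81·c / 2.2 GHz = 0.11 m
βl = 2π·l/λ = 2π × 0.0367 = 13.2°
tan(βl) = tan(13.2°) = 0.235
Z_in = Z_0·(Z_L + jZ_0·tanβl)/(Z_0 + jZ_L·tanβl)
     = 50·(43.5 + j11.7)/(50 + j10.2)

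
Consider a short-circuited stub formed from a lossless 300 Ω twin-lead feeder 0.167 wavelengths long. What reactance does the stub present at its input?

X_in ≈ 522 Ω (inductive)

βl = 2π × 0.167 = 60.1°
tan(βl) = 1.74
For a short-circuited stub, Z_in = jZ_0·tan(βl)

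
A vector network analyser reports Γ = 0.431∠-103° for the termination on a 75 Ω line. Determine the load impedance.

Z_L ≈ 44.3 − j45.7 Ω

Z_L = Z_0·(1 + Γ)/(1 − Γ) = 75·(0.903 − j0.42)/(1.1 + j0.42)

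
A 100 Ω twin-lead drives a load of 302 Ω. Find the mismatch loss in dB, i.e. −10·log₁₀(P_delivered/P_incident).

Γ = (302 − 100)/(302 + 100) = 0.502
|Γ|² = 0.252, so P_del/P_inc = 1 − |Γ|² = 0.748
ML = −10·log₁₀(1 − |Γ|²)

mismatch loss ≈ 1.26 dB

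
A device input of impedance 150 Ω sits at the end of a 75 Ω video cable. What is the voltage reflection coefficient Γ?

Γ = (Z_L − Z_0)/(Z_L + Z_0) = (150 − 75)/(150 + 75) = 75/225

Γ = 0.333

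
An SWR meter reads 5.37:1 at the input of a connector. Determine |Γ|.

|Γ| ≈ 0.686

|Γ| = (S − 1)/(S + 1) = (5.37 − 1)/(5.37 + 1) = 4.37/6.37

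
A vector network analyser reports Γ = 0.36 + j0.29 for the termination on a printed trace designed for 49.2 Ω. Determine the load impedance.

Z_L = Z_0·(1 + Γ)/(1 − Γ) = 49.2·(1.36 + j0.29)/(0.64 − j0.29)

Z_L ≈ 78.4 + j57.8 Ω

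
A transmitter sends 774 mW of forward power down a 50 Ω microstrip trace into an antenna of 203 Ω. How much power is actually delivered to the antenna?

Γ = (203 − 50)/(203 + 50) = 0.605
|Γ|² = 0.366
P_refl = |Γ|²·P_inc = 283 mW, P_del = (1 − |Γ|²)·P_inc = 491 mW

P_delivered ≈ 491 mW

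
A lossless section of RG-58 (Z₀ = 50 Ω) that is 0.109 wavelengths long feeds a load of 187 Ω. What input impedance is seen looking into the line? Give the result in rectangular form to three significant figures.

Z_in ≈ 30.2 − j51.3 Ω

βl = 2π × 0.109 = 39.2°
tan(βl) = tan(39.2°) = 0.817
Z_in = Z_0·(Z_L + jZ_0·tanβl)/(Z_0 + jZ_L·tanβl)
     = 50·(187 + j40.8)/(50 + j153)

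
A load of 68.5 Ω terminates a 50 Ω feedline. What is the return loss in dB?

RL ≈ 16.1 dB

Γ = (68.5 − 50)/(68.5 + 50) = 0.156
RL = −20·log₁₀|Γ| = −20·log₁₀(0.156)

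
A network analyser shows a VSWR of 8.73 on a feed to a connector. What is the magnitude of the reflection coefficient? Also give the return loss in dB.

|Γ| ≈ 0.794; return loss ≈ 2 dB

|Γ| = (S − 1)/(S + 1) = (8.73 − 1)/(8.73 + 1) = 7.73/9.73
RL = −20·log₁₀|Γ| = −20·log₁₀(0.794)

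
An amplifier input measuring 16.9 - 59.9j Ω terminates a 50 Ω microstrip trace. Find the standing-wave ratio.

VSWR ≈ 7.41

Γ = (Z_L − Z_0)/(Z_L + Z_0) = (-33.1 − j59.9)/(66.9 − j59.9)
|Γ| = 68.4/89.8 = 0.762
VSWR = (1 + |Γ|)/(1 − |Γ|) = 1.76/0.238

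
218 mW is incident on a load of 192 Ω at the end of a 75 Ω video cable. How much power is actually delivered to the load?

P_delivered ≈ 176 mW

Γ = (192 − 75)/(192 + 75) = 0.438
|Γ|² = 0.192
P_refl = |Γ|²·P_inc = 41.9 mW, P_del = (1 − |Γ|²)·P_inc = 176 mW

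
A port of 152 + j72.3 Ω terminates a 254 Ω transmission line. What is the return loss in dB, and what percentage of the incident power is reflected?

RL ≈ 10.4 dB; 9.19% of incident power reflected

Γ = (-102 + j72.3)/(406 + j72.3), |Γ| = 0.303
RL = −20·log₁₀(0.303) = 10.4 dB
P_refl/P_inc = |Γ|² = 0.0919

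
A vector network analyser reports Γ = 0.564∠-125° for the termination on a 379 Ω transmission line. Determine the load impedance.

Z_L ≈ 132 − j178 Ω

Z_L = Z_0·(1 + Γ)/(1 − Γ) = 379·(0.677 − j0.462)/(1.32 + j0.462)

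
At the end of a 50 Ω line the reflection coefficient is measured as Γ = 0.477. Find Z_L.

Z_L ≈ 141 Ω

Z_L = Z_0·(1 + Γ)/(1 − Γ) = 50·(1.48)/(0.523)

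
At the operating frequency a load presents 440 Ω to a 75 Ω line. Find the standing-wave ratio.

VSWR ≈ 5.87

Γ = (440 − 75)/(440 + 75) = 0.709
VSWR = (1 + 0.709)/(1 − 0.709)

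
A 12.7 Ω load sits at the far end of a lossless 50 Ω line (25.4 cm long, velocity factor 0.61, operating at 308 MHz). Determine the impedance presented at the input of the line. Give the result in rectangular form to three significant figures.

Z_in ≈ 15.5 − j22.6 Ω

λ = v/f = 0.61·c / 308 MHz = 0.594 m
βl = 2π·l/λ = 2π × 0.427 = 154°
tan(βl) = tan(154°) = -0.49
Z_in = Z_0·(Z_L + jZ_0·tanβl)/(Z_0 + jZ_L·tanβl)
     = 50·(12.7 − j24.5)/(50 − j6.22)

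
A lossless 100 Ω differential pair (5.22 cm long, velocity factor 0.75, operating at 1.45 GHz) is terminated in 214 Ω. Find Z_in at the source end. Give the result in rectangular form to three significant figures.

λ = v/f = 0.75·c / 1.45 GHz = 0.155 m
βl = 2π·l/λ = 2π × 0.336 = 121°
tan(βl) = tan(121°) = -1.66
Z_in = Z_0·(Z_L + jZ_0·tanβl)/(Z_0 + jZ_L·tanβl)
     = 100·(214 − j166)/(100 − j355)

Z_in ≈ 59 + j43.7 Ω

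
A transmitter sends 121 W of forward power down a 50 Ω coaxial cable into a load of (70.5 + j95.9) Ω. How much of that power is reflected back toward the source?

|Γ| = |(20.5 + j95.9)/(120.5 + j95.9)| = 0.637
|Γ|² = 0.405
P_refl = |Γ|²·P_inc = 49.1 W, P_del = (1 − |Γ|²)·P_inc = 71.9 W

P_reflected ≈ 49.1 W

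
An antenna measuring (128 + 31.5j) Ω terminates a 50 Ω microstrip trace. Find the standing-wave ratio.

VSWR ≈ 2.74

Γ = (Z_L − Z_0)/(Z_L + Z_0) = (78 + j31.5)/(178 + j31.5)
|Γ| = 84.1/181 = 0.465
VSWR = (1 + |Γ|)/(1 − |Γ|) = 1.47/0.535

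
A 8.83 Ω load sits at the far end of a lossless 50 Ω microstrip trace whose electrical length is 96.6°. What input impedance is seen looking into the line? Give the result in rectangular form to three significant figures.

tan(βl) = tan(96.6°) = -8.64
Z_in = Z_0·(Z_L + jZ_0·tanβl)/(Z_0 + jZ_L·tanβl)
     = 50·(8.83 − j432)/(50 − j76.3)

Z_in ≈ 201 − j126 Ω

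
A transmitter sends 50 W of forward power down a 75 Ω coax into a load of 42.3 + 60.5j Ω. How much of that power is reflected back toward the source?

|Γ| = |(-32.7 + j60.5)/(117.3 + j60.5)| = 0.521
|Γ|² = 0.272
P_refl = |Γ|²·P_inc = 13.6 W, P_del = (1 − |Γ|²)·P_inc = 36.4 W

P_reflected ≈ 13.6 W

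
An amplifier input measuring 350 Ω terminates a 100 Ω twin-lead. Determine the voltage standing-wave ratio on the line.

VSWR ≈ 3.5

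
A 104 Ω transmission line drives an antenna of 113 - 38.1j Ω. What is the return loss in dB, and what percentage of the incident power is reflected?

Γ = (9 − j38.1)/(217 − j38.1), |Γ| = 0.178
RL = −20·log₁₀(0.178) = 15 dB
P_refl/P_inc = |Γ|² = 0.0316

RL ≈ 15 dB; 3.16% of incident power reflected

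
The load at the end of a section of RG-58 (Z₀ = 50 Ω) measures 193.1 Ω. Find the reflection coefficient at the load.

Γ = (Z_L − Z_0)/(Z_L + Z_0) = (193.1 − 50)/(193.1 + 50) = 143.1/243.1

Γ = 0.589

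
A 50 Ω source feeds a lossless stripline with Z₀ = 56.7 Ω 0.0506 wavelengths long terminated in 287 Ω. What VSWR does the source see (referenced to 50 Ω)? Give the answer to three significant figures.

βl = 2π × 0.0506 = 18.2°
tan(βl) = 0.329
Z_in = Z_0·(Z_L + jZ_0·tanβl)/(Z_0 + jZ_L·tanβl) = 84.3 − j122 Ω
Γ_s = (Z_in − Z_s)/(Z_in + Z_s) = (34.3 − j122)/(134 − j122), |Γ_s| = 0.698
VSWR = (1 + |Γ_s|)/(1 − |Γ_s|)

VSWR ≈ 5.62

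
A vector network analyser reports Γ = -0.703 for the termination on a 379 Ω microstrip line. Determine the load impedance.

Z_L ≈ 66.1 Ω

Z_L = Z_0·(1 + Γ)/(1 − Γ) = 379·(0.297)/(1.7)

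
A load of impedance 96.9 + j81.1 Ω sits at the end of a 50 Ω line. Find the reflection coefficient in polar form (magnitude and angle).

Γ ≈ 0.558 ∠ 31.1°

Γ = (Z_L − Z_0)/(Z_L + Z_0) = (46.9 + j81.1)/(146.9 + j81.1)
|Γ| = 93.7/168 = 0.558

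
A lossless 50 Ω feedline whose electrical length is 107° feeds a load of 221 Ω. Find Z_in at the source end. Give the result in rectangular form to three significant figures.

Z_in ≈ 12.3 + j14.4 Ω

tan(βl) = tan(107°) = -3.27
Z_in = Z_0·(Z_L + jZ_0·tanβl)/(Z_0 + jZ_L·tanβl)
     = 50·(221 − j164)/(50 − j723)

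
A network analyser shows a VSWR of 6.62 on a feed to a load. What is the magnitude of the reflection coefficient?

|Γ| = (S − 1)/(S + 1) = (6.62 − 1)/(6.62 + 1) = 5.62/7.62

|Γ| ≈ 0.738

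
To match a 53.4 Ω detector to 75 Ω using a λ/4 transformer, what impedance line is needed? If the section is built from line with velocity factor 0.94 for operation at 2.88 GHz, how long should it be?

Z_qwt = √(Z_0·R_L) = √(75 × 53.4) = √4005
λ = 0.94·c/f = 0.0979 m, so l = λ/4 = 0.0245 m

Z_qwt ≈ 63.3 Ω; length ≈ 2.45 cm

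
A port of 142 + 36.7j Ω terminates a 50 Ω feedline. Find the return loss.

RL ≈ 5.9 dB

Γ = (92 + j36.7)/(192 + j36.7), |Γ| = 0.507
RL = −20·log₁₀|Γ| = −20·log₁₀(0.507)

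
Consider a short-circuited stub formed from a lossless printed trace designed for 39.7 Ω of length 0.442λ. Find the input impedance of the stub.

βl = 2π × 0.442 = 159°
tan(βl) = -0.381
For a short-circuited stub, Z_in = jZ_0·tan(βl)

Z_in ≈ −j15.1 Ω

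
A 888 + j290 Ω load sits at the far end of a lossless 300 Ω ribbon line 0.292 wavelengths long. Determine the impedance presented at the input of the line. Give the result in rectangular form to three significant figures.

Z_in ≈ 92.6 + j42.4 Ω

βl = 2π × 0.292 = 105°
tan(βl) = tan(105°) = -3.7
Z_in = Z_0·(Z_L + jZ_0·tanβl)/(Z_0 + jZ_L·tanβl)
     = 300·(888 − j820)/(1370 − j3290)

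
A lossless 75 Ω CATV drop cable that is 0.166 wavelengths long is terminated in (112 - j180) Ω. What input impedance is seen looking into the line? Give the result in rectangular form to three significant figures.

βl = 2π × 0.166 = 59.8°
tan(βl) = tan(59.8°) = 1.72
Z_in = Z_0·(Z_L + jZ_0·tanβl)/(Z_0 + jZ_L·tanβl)
     = 75·(112 − j51.3)/(384 + j192)

Z_in ≈ 13.5 − j16.8 Ω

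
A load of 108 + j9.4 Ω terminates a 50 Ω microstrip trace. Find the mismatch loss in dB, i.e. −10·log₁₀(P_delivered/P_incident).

mismatch loss ≈ 0.644 dB

Γ = (58 + j9.4)/(158 + j9.4), |Γ| = 0.371
|Γ|² = 0.138, so P_del/P_inc = 1 − |Γ|² = 0.862
ML = −10·log₁₀(1 − |Γ|²)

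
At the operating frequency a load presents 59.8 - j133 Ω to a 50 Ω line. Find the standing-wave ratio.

VSWR ≈ 7.82

Γ = (Z_L − Z_0)/(Z_L + Z_0) = (9.8 − j133)/(109.8 − j133)
|Γ| = 133/172 = 0.773
VSWR = (1 + |Γ|)/(1 − |Γ|) = 1.77/0.227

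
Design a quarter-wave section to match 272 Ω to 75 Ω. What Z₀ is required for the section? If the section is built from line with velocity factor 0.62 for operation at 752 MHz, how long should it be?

Z_qwt = √(Z_0·R_L) = √(75 × 272) = √20400
λ = 0.62·c/f = 0.247 m, so l = λ/4 = 0.0618 m

Z_qwt ≈ 143 Ω; length ≈ 6.18 cm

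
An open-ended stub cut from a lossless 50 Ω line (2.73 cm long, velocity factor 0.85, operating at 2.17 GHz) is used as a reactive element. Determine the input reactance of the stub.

X_in ≈ -5.58 Ω (capacitive)

λ = v/f = 0.85·c / 2.17 GHz = 0.118 m
βl = 2π·l/λ = 2π × 0.232 = 83.6°
tan(βl) = 8.96
For an open-ended stub, Z_in = −jZ_0·cot(βl) = −jZ_0/tan(βl)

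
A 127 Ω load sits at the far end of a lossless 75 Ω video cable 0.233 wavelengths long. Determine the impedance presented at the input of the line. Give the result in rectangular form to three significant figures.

Z_in ≈ 44.6 − j5.22 Ω

βl = 2π × 0.233 = 83.9°
tan(βl) = tan(83.9°) = 9.33
Z_in = Z_0·(Z_L + jZ_0·tanβl)/(Z_0 + jZ_L·tanβl)
     = 75·(127 + j699)/(75 + j1180)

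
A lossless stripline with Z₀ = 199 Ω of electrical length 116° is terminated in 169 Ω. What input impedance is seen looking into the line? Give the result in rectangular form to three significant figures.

tan(βl) = tan(116°) = -2.05
Z_in = Z_0·(Z_L + jZ_0·tanβl)/(Z_0 + jZ_L·tanβl)
     = 199·(169 − j408)/(199 − j347)

Z_in ≈ 218 − j28.2 Ω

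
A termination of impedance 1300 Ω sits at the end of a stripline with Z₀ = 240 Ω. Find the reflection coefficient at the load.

Γ = (Z_L − Z_0)/(Z_L + Z_0) = (1300 − 240)/(1300 + 240) = 1060/1540

Γ = 0.688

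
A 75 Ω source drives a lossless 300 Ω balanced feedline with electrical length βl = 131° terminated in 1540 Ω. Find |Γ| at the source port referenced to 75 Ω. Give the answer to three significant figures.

tan(βl) = -1.15
Z_in = Z_0·(Z_L + jZ_0·tanβl)/(Z_0 + jZ_L·tanβl) = 99.7 + j244 Ω
Γ_s = (Z_in − Z_s)/(Z_in + Z_s) = (24.7 + j244)/(175 + j244), |Γ_s| = 0.817

|Γ| ≈ 0.817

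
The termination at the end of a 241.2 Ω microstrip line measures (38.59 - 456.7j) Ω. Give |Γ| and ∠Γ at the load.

Γ ≈ 0.933 ∠ -55.4°

Γ = (Z_L − Z_0)/(Z_L + Z_0) = (-202.6 − j456.7)/(279.8 − j456.7)
|Γ| = 500/536 = 0.933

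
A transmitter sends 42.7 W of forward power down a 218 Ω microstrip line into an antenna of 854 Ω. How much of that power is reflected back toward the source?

P_reflected ≈ 15 W

Γ = (854 − 218)/(854 + 218) = 0.593
|Γ|² = 0.352
P_refl = |Γ|²·P_inc = 15 W, P_del = (1 − |Γ|²)·P_inc = 27.7 W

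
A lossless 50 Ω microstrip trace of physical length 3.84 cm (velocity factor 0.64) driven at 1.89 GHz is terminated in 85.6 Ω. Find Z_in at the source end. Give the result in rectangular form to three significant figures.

Z_in ≈ 44.4 + j25 Ω

λ = v/f = 0.64·c / 1.89 GHz = 0.102 m
βl = 2π·l/λ = 2π × 0.378 = 136°
tan(βl) = tan(136°) = -0.963
Z_in = Z_0·(Z_L + jZ_0·tanβl)/(Z_0 + jZ_L·tanβl)
     = 50·(85.6 − j48.1)/(50 − j82.4)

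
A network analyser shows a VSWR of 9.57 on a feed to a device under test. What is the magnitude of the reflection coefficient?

|Γ| = (S − 1)/(S + 1) = (9.57 − 1)/(9.57 + 1) = 8.57/10.6

|Γ| ≈ 0.811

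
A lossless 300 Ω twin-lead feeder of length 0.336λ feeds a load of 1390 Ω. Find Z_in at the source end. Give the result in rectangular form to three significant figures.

Z_in ≈ 86.6 + j169 Ω

βl = 2π × 0.336 = 121°
tan(βl) = tan(121°) = -1.67
Z_in = Z_0·(Z_L + jZ_0·tanβl)/(Z_0 + jZ_L·tanβl)
     = 300·(1390 − j500)/(300 − j2320)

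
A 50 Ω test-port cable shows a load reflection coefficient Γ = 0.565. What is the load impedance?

Z_L = Z_0·(1 + Γ)/(1 − Γ) = 50·(1.56)/(0.435)

Z_L ≈ 180 Ω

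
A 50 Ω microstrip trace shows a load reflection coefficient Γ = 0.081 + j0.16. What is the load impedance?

Z_L = Z_0·(1 + Γ)/(1 − Γ) = 50·(1.08 + j0.16)/(0.919 − j0.16)

Z_L ≈ 55.6 + j18.4 Ω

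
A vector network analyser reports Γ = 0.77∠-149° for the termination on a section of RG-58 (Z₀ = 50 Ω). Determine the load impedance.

Z_L = Z_0·(1 + Γ)/(1 − Γ) = 50·(0.34 − j0.397)/(1.66 + j0.397)

Z_L ≈ 6.99 − j13.6 Ω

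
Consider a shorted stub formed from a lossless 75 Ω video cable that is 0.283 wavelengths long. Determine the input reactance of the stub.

X_in ≈ -357 Ω (capacitive)

βl = 2π × 0.283 = 102°
tan(βl) = -4.75
For a shorted stub, Z_in = jZ_0·tan(βl)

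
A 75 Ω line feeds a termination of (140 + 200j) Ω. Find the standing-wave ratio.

Γ = (Z_L − Z_0)/(Z_L + Z_0) = (65 + j200)/(215 + j200)
|Γ| = 210/294 = 0.716
VSWR = (1 + |Γ|)/(1 − |Γ|) = 1.72/0.284

VSWR ≈ 6.05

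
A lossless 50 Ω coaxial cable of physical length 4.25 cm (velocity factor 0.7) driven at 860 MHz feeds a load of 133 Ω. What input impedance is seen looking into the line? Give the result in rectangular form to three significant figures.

λ = v/f = 0.7·c / 860 MHz = 0.244 m
βl = 2π·l/λ = 2π × 0.174 = 62.7°
tan(βl) = tan(62.7°) = 1.93
Z_in = Z_0·(Z_L + jZ_0·tanβl)/(Z_0 + jZ_L·tanβl)
     = 50·(133 + j96.7)/(50 + j257)

Z_in ≈ 23 − j21.4 Ω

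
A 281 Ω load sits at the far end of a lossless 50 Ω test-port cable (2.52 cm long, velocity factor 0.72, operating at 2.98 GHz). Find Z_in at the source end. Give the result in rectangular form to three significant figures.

Z_in ≈ 13.1 + j33.6 Ω

λ = v/f = 0.72·c / 2.98 GHz = 0.0725 m
βl = 2π·l/λ = 2π × 0.348 = 125°
tan(βl) = tan(125°) = -1.42
Z_in = Z_0·(Z_L + jZ_0·tanβl)/(Z_0 + jZ_L·tanβl)
     = 50·(281 − j71)/(50 − j399)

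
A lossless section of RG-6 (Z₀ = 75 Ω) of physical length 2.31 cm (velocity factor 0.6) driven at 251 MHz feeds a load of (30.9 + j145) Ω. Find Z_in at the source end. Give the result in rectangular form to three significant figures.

λ = v/f = 0.6·c / 251 MHz = 0.717 m
βl = 2π·l/λ = 2π × 0.0322 = 11.6°
tan(βl) = tan(11.6°) = 0.205
Z_in = Z_0·(Z_L + jZ_0·tanβl)/(Z_0 + jZ_L·tanβl)
     = 75·(30.9 + j160)/(45.2 + j6.34)

Z_in ≈ 86.8 + j254 Ω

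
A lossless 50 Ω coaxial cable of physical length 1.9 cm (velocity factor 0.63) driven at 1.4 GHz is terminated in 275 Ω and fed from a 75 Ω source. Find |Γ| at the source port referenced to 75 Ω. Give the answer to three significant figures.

|Γ| ≈ 0.731

λ = v/f = 0.63·c / 1.4 GHz = 0.135 m
βl = 2π·l/λ = 2π × 0.141 = 50.7°
tan(βl) = 1.22
Z_in = Z_0·(Z_L + jZ_0·tanβl)/(Z_0 + jZ_L·tanβl) = 14.9 − j38.8 Ω
Γ_s = (Z_in − Z_s)/(Z_in + Z_s) = (-60.1 − j38.8)/(89.9 − j38.8), |Γ_s| = 0.731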